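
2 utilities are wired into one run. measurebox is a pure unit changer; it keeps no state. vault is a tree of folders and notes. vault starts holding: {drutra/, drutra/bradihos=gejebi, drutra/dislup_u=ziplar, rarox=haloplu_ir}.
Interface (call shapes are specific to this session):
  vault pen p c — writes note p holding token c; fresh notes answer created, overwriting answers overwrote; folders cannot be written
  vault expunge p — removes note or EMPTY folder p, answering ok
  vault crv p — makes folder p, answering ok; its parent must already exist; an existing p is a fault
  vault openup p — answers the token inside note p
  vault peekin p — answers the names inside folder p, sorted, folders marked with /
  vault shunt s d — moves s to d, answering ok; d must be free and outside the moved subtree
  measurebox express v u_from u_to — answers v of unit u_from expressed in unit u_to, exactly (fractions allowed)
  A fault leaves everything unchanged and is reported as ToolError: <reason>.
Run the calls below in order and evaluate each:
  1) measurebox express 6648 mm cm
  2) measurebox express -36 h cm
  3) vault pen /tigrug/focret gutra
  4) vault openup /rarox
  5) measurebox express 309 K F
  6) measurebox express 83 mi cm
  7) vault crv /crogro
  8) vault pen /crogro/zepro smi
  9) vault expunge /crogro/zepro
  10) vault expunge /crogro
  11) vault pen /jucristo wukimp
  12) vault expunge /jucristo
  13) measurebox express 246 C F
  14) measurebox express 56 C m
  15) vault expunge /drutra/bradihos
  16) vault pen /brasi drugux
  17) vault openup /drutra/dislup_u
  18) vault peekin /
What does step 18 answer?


Answer: [brasi, drutra/, rarox]

Derivation:
·→ measurebox express(v: 6648, u_from: mm, u_to: cm)
·← 3324/5
·→ measurebox express(v: -36, u_from: h, u_to: cm)
·← ToolError: incompatible units
·→ vault pen(p: /tigrug/focret, c: gutra)
·← ToolError: no parent
·→ vault openup(p: /rarox)
·← haloplu_ir
·→ measurebox express(v: 309, u_from: K, u_to: F)
·← 9653/100
·→ measurebox express(v: 83, u_from: mi, u_to: cm)
·← 66787776/5
·→ vault crv(p: /crogro)
·← ok
·→ vault pen(p: /crogro/zepro, c: smi)
·← created
·→ vault expunge(p: /crogro/zepro)
·← ok
·→ vault expunge(p: /crogro)
·← ok
·→ vault pen(p: /jucristo, c: wukimp)
·← created
·→ vault expunge(p: /jucristo)
·← ok
·→ measurebox express(v: 246, u_from: C, u_to: F)
·← 2374/5
·→ measurebox express(v: 56, u_from: C, u_to: m)
·← ToolError: incompatible units
·→ vault expunge(p: /drutra/bradihos)
·← ok
·→ vault pen(p: /brasi, c: drugux)
·← created
·→ vault openup(p: /drutra/dislup_u)
·← ziplar
·→ vault peekin(p: /)
·← [brasi, drutra/, rarox]


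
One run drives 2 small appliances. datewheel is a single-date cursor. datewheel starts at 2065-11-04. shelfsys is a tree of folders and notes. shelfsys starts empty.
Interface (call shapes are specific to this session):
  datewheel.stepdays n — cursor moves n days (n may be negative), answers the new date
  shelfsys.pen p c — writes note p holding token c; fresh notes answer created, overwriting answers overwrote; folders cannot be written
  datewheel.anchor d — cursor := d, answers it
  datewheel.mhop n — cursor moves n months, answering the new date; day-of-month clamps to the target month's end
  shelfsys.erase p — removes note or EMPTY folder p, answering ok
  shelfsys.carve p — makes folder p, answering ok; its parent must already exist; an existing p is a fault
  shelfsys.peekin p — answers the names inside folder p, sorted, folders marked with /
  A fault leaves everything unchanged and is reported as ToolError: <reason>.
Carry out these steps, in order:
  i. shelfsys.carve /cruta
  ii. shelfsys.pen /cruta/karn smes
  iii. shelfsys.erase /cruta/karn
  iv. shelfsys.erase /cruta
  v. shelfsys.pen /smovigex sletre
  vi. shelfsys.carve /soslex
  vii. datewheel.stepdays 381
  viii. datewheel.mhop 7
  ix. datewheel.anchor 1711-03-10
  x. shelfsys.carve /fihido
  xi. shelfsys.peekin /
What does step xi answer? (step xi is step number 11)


Invoking shelfsys.carve on p: /cruta, — result: ok.
Using shelfsys.pen on p: /cruta/karn, c: smes, yielding created.
I call shelfsys.erase on p: /cruta/karn, → ok.
Calling shelfsys.erase on p: /cruta, and get ok.
Invoking shelfsys.pen on p: /smovigex, c: sletre, and observe created.
I call shelfsys.carve on p: /soslex, and see ok.
Using datewheel.stepdays on n: 381, and get 2066-11-20.
I run datewheel.mhop on n: 7, — result: 2067-06-20.
Then datewheel.anchor on d: 1711-03-10, and observe 1711-03-10.
Calling shelfsys.carve on p: /fihido: ok.
Calling shelfsys.peekin on p: /, — result: [fihido/, smovigex, soslex/].

Answer: [fihido/, smovigex, soslex/]


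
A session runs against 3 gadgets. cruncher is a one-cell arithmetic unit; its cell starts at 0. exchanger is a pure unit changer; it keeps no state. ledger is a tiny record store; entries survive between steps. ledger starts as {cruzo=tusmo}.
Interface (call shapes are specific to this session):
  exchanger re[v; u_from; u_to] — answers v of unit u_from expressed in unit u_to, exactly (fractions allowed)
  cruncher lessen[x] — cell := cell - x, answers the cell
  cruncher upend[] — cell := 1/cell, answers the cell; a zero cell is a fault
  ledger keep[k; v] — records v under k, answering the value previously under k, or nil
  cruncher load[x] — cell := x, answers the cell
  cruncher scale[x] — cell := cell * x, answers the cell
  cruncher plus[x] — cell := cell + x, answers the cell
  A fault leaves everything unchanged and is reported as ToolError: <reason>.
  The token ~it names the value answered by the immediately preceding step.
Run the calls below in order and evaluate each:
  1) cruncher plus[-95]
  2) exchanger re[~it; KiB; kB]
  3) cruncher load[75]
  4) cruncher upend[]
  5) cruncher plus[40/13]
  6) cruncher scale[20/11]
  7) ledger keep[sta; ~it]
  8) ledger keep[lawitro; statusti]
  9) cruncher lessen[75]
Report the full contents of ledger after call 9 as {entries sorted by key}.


;; cruncher plus(-95) -> -95
;; exchanger re(~it, KiB, kB) -> -2432/25
;; cruncher load(75) -> 75
;; cruncher upend() -> 1/75
;; cruncher plus(40/13) -> 3013/975
;; cruncher scale(20/11) -> 12052/2145
;; ledger keep(sta, ~it) -> nil
;; ledger keep(lawitro, statusti) -> nil
;; cruncher lessen(75) -> -148823/2145

Answer: {cruzo=tusmo, lawitro=statusti, sta=12052/2145}


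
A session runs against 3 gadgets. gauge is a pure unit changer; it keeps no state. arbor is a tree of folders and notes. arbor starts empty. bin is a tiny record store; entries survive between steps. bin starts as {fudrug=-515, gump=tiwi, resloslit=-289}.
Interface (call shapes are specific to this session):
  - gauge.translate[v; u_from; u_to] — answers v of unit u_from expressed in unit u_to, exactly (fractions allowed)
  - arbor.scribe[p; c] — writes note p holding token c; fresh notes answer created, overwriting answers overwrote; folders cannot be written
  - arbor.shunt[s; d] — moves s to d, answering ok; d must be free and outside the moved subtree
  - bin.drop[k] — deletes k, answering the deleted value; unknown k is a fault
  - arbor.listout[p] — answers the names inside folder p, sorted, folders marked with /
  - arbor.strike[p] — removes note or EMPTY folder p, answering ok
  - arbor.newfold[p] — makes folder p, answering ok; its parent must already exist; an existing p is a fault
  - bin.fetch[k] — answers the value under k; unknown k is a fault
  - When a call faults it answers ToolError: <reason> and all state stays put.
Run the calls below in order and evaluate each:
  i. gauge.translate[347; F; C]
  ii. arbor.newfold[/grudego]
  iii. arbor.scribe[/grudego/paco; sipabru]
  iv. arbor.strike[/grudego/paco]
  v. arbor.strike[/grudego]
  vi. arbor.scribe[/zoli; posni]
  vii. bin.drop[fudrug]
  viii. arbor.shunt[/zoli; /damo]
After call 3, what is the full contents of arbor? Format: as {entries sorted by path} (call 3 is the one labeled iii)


% gauge.translate v: 347 u_from: F u_to: C
  175
% arbor.newfold p: /grudego
  ok
% arbor.scribe p: /grudego/paco c: sipabru
  created
% arbor.strike p: /grudego/paco
  ok
% arbor.strike p: /grudego
  ok
% arbor.scribe p: /zoli c: posni
  created
% bin.drop k: fudrug
  -515
% arbor.shunt s: /zoli d: /damo
  ok

Answer: {grudego/, grudego/paco=sipabru}


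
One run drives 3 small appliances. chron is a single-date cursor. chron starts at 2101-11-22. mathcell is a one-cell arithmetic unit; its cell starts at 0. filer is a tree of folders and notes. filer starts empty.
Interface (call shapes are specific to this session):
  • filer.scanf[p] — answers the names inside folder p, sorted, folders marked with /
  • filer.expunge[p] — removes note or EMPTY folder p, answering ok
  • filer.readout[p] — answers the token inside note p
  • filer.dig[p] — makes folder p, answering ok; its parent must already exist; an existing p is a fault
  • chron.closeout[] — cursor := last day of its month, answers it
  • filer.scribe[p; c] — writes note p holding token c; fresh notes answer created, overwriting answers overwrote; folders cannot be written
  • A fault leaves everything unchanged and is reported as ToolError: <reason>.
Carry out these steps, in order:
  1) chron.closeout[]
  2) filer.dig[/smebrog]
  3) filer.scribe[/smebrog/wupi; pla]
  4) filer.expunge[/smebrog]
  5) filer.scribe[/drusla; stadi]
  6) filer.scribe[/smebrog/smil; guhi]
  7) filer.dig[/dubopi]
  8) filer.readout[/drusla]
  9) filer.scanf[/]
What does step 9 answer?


Answer: [drusla, dubopi/, smebrog/]

Derivation:
I invoke closeout, yielding 2101-11-30.
Next I call dig using p=/smebrog, and get ok.
Invoking scribe using p=/smebrog/wupi, c=pla, which returns created.
I use expunge using p=/smebrog, which returns ToolError: not empty.
I call scribe using p=/drusla, c=stadi, giving created.
Invoking scribe using p=/smebrog/smil, c=guhi, and observe created.
Next I call dig using p=/dubopi, which returns ok.
Using readout using p=/drusla, and get stadi.
Then scanf using p=/, — result: [drusla, dubopi/, smebrog/].


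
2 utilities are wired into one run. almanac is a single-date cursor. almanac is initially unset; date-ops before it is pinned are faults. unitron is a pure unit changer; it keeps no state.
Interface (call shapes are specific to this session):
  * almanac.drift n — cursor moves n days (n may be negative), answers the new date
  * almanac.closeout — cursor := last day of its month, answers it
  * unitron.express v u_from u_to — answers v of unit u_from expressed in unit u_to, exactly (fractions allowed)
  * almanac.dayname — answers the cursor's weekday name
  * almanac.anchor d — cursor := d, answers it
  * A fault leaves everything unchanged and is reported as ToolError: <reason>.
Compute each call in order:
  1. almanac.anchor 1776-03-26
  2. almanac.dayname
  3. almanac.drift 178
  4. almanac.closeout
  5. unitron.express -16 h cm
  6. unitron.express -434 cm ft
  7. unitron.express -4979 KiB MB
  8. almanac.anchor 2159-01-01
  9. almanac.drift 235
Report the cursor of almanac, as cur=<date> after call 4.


-> almanac.anchor(d: 1776-03-26)
<- 1776-03-26
-> almanac.dayname()
<- Tuesday
-> almanac.drift(n: 178)
<- 1776-09-20
-> almanac.closeout()
<- 1776-09-30
-> unitron.express(v: -16, u_from: h, u_to: cm)
<- ToolError: incompatible units
-> unitron.express(v: -434, u_from: cm, u_to: ft)
<- -5425/381
-> unitron.express(v: -4979, u_from: KiB, u_to: MB)
<- -79664/15625
-> almanac.anchor(d: 2159-01-01)
<- 2159-01-01
-> almanac.drift(n: 235)
<- 2159-08-24

Answer: cur=1776-09-30


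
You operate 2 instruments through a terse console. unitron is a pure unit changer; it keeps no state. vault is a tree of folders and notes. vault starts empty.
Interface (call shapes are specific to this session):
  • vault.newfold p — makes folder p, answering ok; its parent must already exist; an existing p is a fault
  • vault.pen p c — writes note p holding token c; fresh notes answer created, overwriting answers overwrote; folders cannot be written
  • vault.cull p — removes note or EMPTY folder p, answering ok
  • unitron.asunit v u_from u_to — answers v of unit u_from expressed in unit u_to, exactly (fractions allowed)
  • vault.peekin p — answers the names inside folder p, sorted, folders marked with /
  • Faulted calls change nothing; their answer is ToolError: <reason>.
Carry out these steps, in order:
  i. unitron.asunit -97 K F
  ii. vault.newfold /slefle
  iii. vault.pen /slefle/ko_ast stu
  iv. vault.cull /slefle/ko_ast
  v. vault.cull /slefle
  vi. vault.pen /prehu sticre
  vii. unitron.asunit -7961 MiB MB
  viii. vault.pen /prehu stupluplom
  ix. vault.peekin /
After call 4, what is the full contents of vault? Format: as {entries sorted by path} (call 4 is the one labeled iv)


Answer: {slefle/}

Derivation:
[in] asunit v='-97' u_from='K' u_to='F'
= -63427/100
[in] newfold p='/slefle'
= ok
[in] pen p='/slefle/ko_ast' c='stu'
= created
[in] cull p='/slefle/ko_ast'
= ok
[in] cull p='/slefle'
= ok
[in] pen p='/prehu' c='sticre'
= created
[in] asunit v='-7961' u_from='MiB' u_to='MB'
= -130433024/15625
[in] pen p='/prehu' c='stupluplom'
= overwrote
[in] peekin p='/'
= [prehu]


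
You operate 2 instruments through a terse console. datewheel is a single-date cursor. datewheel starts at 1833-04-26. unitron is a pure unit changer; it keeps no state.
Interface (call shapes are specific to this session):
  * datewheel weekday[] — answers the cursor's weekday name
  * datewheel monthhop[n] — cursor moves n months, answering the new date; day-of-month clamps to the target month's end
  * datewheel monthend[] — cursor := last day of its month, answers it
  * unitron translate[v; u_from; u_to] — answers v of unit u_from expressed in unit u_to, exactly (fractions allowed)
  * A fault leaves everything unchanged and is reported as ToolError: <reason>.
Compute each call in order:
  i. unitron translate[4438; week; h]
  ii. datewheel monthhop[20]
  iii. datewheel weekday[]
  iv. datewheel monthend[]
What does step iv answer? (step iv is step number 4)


;; unitron translate(4438, week, h) -> 745584
;; datewheel monthhop(20) -> 1834-12-26
;; datewheel weekday() -> Friday
;; datewheel monthend() -> 1834-12-31

Answer: 1834-12-31


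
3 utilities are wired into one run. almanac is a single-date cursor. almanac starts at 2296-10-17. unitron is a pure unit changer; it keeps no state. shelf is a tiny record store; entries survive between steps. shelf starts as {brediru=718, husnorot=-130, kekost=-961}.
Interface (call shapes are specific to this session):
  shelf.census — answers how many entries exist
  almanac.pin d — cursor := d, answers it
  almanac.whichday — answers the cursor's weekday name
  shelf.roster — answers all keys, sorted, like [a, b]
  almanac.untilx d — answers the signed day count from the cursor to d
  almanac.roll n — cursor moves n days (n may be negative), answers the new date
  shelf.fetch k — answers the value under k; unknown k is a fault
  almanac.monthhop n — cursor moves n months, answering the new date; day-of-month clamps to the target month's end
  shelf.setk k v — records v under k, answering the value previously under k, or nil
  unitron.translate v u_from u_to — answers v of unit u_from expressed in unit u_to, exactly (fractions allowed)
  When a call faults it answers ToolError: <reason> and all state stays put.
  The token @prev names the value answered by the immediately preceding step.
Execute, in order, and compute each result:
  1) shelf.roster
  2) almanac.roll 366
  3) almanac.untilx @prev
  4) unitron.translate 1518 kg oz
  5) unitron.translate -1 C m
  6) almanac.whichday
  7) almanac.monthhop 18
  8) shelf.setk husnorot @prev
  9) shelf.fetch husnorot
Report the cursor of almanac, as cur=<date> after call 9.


→ roster()
← [brediru, husnorot, kekost]
→ roll(n=366)
← 2297-10-18
→ untilx(d=@prev)
← 0
→ translate(v=1518, u_from=kg, u_to=oz)
← 220800000000/4123567
→ translate(v=-1, u_from=C, u_to=m)
← ToolError: incompatible units
→ whichday()
← Monday
→ monthhop(n=18)
← 2299-04-18
→ setk(k=husnorot, v=@prev)
← -130
→ fetch(k=husnorot)
← 2299-04-18

Answer: cur=2299-04-18


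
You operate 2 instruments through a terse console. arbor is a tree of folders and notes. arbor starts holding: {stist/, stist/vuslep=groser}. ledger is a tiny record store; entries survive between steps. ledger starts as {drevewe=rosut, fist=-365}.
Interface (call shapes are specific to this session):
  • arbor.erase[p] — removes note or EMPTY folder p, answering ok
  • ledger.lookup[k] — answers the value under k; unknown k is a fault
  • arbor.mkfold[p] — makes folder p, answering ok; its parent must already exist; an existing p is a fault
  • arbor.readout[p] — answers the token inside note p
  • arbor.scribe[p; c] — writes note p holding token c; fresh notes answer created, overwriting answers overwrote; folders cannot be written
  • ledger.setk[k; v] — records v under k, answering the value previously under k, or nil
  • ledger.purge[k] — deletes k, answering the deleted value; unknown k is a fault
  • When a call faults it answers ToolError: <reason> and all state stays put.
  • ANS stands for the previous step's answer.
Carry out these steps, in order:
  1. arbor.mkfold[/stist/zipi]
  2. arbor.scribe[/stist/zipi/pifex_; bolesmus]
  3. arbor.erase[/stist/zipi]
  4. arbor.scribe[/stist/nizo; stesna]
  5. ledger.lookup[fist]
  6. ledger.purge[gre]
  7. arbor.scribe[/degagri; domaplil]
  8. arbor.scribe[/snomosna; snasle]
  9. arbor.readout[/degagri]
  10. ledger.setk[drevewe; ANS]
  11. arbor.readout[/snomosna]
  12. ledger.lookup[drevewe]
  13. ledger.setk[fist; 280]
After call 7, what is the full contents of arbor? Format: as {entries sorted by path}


Answer: {degagri=domaplil, stist/, stist/nizo=stesna, stist/vuslep=groser, stist/zipi/, stist/zipi/pifex_=bolesmus}

Derivation:
==> mkfold(/stist/zipi)
<== ok
==> scribe(/stist/zipi/pifex_, bolesmus)
<== created
==> erase(/stist/zipi)
<== ToolError: not empty
==> scribe(/stist/nizo, stesna)
<== created
==> lookup(fist)
<== -365
==> purge(gre)
<== ToolError: no such key gre
==> scribe(/degagri, domaplil)
<== created
==> scribe(/snomosna, snasle)
<== created
==> readout(/degagri)
<== domaplil
==> setk(drevewe, ANS)
<== rosut
==> readout(/snomosna)
<== snasle
==> lookup(drevewe)
<== domaplil
==> setk(fist, 280)
<== -365


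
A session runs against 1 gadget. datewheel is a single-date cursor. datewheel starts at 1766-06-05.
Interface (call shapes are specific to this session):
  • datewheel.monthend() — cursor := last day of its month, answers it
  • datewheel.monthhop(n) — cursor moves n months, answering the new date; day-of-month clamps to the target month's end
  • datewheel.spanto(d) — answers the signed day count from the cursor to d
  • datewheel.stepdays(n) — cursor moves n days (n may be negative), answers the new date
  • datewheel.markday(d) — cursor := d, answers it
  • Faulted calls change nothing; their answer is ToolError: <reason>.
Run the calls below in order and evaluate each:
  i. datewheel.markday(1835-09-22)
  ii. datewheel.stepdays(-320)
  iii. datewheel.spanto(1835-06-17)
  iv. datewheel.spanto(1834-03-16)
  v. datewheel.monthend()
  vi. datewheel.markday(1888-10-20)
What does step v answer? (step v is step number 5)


Answer: 1834-11-30

Derivation:
% 1. datewheel.markday(d='1835-09-22') ~> 1835-09-22
% 2. datewheel.stepdays(n='-320') ~> 1834-11-06
% 3. datewheel.spanto(d='1835-06-17') ~> 223
% 4. datewheel.spanto(d='1834-03-16') ~> -235
% 5. datewheel.monthend() ~> 1834-11-30
% 6. datewheel.markday(d='1888-10-20') ~> 1888-10-20


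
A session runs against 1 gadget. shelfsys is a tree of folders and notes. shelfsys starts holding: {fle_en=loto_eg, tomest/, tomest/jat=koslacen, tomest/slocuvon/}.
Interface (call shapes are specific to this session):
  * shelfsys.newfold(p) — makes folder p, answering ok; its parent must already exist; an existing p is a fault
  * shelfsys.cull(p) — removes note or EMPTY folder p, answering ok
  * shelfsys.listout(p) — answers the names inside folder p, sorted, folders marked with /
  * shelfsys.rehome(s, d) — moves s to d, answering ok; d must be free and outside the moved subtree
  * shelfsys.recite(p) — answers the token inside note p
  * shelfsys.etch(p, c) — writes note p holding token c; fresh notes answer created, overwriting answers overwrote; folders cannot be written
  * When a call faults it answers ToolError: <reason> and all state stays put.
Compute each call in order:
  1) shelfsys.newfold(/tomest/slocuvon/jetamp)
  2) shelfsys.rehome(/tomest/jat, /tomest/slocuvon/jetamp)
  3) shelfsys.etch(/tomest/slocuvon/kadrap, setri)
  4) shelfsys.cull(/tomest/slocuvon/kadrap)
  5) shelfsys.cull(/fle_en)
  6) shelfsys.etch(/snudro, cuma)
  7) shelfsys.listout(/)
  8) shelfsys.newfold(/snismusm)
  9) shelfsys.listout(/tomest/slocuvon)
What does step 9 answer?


·→ newfold(p=/tomest/slocuvon/jetamp)
·← ok
·→ rehome(s=/tomest/jat, d=/tomest/slocuvon/jetamp)
·← ToolError: exists
·→ etch(p=/tomest/slocuvon/kadrap, c=setri)
·← created
·→ cull(p=/tomest/slocuvon/kadrap)
·← ok
·→ cull(p=/fle_en)
·← ok
·→ etch(p=/snudro, c=cuma)
·← created
·→ listout(p=/)
·← [snudro, tomest/]
·→ newfold(p=/snismusm)
·← ok
·→ listout(p=/tomest/slocuvon)
·← [jetamp/]

Answer: [jetamp/]


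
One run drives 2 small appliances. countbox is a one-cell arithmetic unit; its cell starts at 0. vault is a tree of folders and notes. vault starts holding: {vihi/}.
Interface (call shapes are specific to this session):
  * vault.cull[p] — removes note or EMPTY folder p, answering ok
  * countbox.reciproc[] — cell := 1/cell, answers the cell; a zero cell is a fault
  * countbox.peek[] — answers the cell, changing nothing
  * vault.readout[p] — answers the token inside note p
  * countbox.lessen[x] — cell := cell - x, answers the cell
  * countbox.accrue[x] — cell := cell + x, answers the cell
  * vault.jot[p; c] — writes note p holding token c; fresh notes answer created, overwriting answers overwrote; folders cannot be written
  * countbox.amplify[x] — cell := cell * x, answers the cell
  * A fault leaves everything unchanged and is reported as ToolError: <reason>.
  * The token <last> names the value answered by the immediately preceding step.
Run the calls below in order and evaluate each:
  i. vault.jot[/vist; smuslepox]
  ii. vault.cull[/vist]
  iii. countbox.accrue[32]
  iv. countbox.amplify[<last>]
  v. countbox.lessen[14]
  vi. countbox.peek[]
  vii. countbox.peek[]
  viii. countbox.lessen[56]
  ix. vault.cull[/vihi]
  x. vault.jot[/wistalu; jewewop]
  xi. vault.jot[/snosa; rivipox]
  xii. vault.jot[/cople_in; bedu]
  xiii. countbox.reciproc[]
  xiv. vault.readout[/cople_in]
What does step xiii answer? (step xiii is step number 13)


-- jot(p=/vist, c=smuslepox) => created
-- cull(p=/vist) => ok
-- accrue(x=32) => 32
-- amplify(x=<last>) => 1024
-- lessen(x=14) => 1010
-- peek() => 1010
-- peek() => 1010
-- lessen(x=56) => 954
-- cull(p=/vihi) => ok
-- jot(p=/wistalu, c=jewewop) => created
-- jot(p=/snosa, c=rivipox) => created
-- jot(p=/cople_in, c=bedu) => created
-- reciproc() => 1/954
-- readout(p=/cople_in) => bedu

Answer: 1/954


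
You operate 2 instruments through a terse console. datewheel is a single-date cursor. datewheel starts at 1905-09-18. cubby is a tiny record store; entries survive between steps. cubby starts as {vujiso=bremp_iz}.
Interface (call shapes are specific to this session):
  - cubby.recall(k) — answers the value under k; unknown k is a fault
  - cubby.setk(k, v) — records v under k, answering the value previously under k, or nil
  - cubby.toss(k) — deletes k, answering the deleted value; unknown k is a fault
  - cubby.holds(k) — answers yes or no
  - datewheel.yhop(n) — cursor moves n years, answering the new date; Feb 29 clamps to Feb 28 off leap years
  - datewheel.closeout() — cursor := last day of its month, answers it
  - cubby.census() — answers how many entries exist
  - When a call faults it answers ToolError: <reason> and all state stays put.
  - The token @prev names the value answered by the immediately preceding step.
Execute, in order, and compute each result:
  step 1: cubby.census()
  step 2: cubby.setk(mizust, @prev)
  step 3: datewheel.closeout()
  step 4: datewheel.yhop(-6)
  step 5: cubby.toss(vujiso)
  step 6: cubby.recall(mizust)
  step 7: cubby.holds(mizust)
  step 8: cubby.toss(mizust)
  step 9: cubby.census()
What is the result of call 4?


~$ census
:: 1
~$ setk mizust @prev
:: nil
~$ closeout
:: 1905-09-30
~$ yhop -6
:: 1899-09-30
~$ toss vujiso
:: bremp_iz
~$ recall mizust
:: 1
~$ holds mizust
:: yes
~$ toss mizust
:: 1
~$ census
:: 0

Answer: 1899-09-30


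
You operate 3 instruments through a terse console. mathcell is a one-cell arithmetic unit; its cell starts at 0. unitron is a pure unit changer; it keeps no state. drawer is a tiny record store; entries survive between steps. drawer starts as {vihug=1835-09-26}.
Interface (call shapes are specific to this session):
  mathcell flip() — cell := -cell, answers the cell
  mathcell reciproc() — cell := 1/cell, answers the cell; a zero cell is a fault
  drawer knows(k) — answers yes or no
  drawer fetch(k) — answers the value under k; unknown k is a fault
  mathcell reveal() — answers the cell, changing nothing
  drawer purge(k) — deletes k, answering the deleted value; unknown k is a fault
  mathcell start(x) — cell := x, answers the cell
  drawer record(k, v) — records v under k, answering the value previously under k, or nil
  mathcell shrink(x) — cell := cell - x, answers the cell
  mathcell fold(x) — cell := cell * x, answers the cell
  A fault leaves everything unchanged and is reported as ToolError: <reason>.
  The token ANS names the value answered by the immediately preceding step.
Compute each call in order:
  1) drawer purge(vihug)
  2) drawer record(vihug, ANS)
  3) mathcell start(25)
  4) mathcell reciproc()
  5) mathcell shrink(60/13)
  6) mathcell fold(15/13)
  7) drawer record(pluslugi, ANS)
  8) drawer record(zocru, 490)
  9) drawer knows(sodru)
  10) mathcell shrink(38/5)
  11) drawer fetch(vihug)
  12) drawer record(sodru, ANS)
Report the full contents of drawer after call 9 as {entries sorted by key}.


Answer: {pluslugi=-4461/845, vihug=1835-09-26, zocru=490}

Derivation:
>> drawer purge(vihug)
<< 1835-09-26
>> drawer record(vihug, ANS)
<< nil
>> mathcell start(25)
<< 25
>> mathcell reciproc()
<< 1/25
>> mathcell shrink(60/13)
<< -1487/325
>> mathcell fold(15/13)
<< -4461/845
>> drawer record(pluslugi, ANS)
<< nil
>> drawer record(zocru, 490)
<< nil
>> drawer knows(sodru)
<< no
>> mathcell shrink(38/5)
<< -10883/845
>> drawer fetch(vihug)
<< 1835-09-26
>> drawer record(sodru, ANS)
<< nil


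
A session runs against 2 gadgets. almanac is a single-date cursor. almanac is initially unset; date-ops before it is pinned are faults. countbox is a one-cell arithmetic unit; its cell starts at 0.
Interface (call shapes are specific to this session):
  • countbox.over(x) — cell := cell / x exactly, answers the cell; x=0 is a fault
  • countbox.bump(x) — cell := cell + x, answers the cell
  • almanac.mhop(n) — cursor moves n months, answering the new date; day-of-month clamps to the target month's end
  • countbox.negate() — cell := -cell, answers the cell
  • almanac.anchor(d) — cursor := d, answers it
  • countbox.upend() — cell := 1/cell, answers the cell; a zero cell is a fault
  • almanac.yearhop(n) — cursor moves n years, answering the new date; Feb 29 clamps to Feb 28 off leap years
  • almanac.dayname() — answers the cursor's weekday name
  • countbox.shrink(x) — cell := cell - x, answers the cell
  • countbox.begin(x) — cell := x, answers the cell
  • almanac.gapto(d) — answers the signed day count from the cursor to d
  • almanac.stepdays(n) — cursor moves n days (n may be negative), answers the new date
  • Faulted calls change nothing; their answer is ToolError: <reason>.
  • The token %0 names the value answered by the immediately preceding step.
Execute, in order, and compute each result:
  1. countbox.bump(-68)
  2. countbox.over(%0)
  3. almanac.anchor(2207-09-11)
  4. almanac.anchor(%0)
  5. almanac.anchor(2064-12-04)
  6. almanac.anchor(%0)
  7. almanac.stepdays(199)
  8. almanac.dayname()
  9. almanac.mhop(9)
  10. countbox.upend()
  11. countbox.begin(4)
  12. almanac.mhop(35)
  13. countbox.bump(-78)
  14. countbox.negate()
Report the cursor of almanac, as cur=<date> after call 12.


> countbox.bump x=-68
= -68
> countbox.over x=%0
= 1
> almanac.anchor d=2207-09-11
= 2207-09-11
> almanac.anchor d=%0
= 2207-09-11
> almanac.anchor d=2064-12-04
= 2064-12-04
> almanac.anchor d=%0
= 2064-12-04
> almanac.stepdays n=199
= 2065-06-21
> almanac.dayname
= Sunday
> almanac.mhop n=9
= 2066-03-21
> countbox.upend
= 1
> countbox.begin x=4
= 4
> almanac.mhop n=35
= 2069-02-21
> countbox.bump x=-78
= -74
> countbox.negate
= 74

Answer: cur=2069-02-21


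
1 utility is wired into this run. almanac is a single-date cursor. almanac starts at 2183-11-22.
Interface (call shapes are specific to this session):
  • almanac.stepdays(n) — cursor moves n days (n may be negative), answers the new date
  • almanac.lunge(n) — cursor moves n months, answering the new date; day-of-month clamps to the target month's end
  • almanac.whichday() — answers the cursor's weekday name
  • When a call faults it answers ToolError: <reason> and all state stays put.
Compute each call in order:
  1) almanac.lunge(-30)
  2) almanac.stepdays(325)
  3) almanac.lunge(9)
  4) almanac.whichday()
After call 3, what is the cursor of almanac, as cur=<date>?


Answer: cur=2183-01-12

Derivation:
;; almanac.lunge(-30) : 2181-05-22
;; almanac.stepdays(325) : 2182-04-12
;; almanac.lunge(9) : 2183-01-12
;; almanac.whichday() : Sunday


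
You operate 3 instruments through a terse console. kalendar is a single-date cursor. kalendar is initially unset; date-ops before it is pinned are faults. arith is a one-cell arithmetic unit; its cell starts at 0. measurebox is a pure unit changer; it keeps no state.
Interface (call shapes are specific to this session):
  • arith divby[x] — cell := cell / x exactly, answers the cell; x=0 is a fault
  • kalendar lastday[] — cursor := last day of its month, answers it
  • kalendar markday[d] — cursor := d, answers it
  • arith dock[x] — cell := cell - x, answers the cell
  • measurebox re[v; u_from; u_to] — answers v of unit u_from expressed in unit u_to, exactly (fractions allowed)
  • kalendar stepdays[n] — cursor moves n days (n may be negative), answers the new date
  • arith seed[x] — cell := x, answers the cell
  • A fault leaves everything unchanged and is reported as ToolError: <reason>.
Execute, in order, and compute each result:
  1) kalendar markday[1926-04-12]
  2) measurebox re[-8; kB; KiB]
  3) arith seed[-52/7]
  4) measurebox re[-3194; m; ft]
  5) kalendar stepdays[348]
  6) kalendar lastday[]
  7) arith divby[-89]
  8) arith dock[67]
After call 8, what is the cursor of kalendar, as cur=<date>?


Answer: cur=1927-03-31

Derivation:
==> kalendar markday(d: 1926-04-12)
<== 1926-04-12
==> measurebox re(v: -8, u_from: kB, u_to: KiB)
<== -125/16
==> arith seed(x: -52/7)
<== -52/7
==> measurebox re(v: -3194, u_from: m, u_to: ft)
<== -3992500/381
==> kalendar stepdays(n: 348)
<== 1927-03-26
==> kalendar lastday()
<== 1927-03-31
==> arith divby(x: -89)
<== 52/623
==> arith dock(x: 67)
<== -41689/623


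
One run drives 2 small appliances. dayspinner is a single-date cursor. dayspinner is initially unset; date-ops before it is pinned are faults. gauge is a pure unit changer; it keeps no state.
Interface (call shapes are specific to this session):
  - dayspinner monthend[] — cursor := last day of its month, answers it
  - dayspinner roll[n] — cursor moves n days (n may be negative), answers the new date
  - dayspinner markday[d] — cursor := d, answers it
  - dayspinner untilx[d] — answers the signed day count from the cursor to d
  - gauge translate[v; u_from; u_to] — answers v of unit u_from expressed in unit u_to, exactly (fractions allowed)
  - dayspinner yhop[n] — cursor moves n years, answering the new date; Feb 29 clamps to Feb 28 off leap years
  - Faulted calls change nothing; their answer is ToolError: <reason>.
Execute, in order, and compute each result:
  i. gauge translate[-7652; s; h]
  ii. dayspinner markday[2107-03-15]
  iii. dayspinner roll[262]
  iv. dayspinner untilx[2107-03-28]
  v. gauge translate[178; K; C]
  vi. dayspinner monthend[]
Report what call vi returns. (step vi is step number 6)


Answer: 2107-12-31

Derivation:
·→ gauge translate(-7652, s, h)
·← -1913/900
·→ dayspinner markday(2107-03-15)
·← 2107-03-15
·→ dayspinner roll(262)
·← 2107-12-02
·→ dayspinner untilx(2107-03-28)
·← -249
·→ gauge translate(178, K, C)
·← -1903/20
·→ dayspinner monthend()
·← 2107-12-31


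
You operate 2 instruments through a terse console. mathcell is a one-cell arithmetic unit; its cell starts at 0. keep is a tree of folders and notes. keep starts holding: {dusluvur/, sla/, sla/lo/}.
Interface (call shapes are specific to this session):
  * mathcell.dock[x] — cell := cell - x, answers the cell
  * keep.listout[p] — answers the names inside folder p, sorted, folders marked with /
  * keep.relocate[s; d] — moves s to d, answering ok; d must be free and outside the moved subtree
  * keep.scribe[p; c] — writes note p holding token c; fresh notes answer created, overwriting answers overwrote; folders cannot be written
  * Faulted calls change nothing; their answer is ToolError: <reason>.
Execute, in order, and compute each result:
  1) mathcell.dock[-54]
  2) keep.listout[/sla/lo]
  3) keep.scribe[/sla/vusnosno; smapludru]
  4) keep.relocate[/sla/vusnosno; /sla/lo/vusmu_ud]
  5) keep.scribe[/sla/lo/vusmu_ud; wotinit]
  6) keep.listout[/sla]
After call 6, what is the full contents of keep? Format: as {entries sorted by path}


[in] dock x='-54'
[out] 54
[in] listout p='/sla/lo'
[out] []
[in] scribe p='/sla/vusnosno' c='smapludru'
[out] created
[in] relocate s='/sla/vusnosno' d='/sla/lo/vusmu_ud'
[out] ok
[in] scribe p='/sla/lo/vusmu_ud' c='wotinit'
[out] overwrote
[in] listout p='/sla'
[out] [lo/]

Answer: {dusluvur/, sla/, sla/lo/, sla/lo/vusmu_ud=wotinit}


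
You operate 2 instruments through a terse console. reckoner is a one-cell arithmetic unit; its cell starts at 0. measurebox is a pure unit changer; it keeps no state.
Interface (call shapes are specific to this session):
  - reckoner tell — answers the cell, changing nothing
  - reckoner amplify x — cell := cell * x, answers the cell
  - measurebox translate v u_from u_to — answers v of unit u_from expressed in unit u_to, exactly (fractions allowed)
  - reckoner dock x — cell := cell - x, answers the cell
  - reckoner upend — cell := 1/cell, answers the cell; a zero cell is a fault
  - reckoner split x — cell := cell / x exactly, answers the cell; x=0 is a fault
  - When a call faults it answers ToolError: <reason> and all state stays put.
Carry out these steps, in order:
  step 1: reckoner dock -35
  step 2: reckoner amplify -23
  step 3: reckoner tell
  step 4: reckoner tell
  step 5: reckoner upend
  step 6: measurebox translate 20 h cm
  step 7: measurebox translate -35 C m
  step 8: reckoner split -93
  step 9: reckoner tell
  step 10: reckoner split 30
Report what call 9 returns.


Answer: 1/74865

Derivation:
Then reckoner dock passing x→-35, and observe 35.
I invoke reckoner amplify passing x→-23, yielding -805.
Now I run reckoner tell(), giving -805.
Then reckoner tell(), and get -805.
Calling reckoner upend, and observe -1/805.
Next I call measurebox translate passing v→20, u_from→h, u_to→cm, which returns ToolError: incompatible units.
I use measurebox translate passing v→-35, u_from→C, u_to→m, yielding ToolError: incompatible units.
Calling reckoner split passing x→-93, giving 1/74865.
Using reckoner tell(), giving 1/74865.
I try reckoner split passing x→30, → 1/2245950.


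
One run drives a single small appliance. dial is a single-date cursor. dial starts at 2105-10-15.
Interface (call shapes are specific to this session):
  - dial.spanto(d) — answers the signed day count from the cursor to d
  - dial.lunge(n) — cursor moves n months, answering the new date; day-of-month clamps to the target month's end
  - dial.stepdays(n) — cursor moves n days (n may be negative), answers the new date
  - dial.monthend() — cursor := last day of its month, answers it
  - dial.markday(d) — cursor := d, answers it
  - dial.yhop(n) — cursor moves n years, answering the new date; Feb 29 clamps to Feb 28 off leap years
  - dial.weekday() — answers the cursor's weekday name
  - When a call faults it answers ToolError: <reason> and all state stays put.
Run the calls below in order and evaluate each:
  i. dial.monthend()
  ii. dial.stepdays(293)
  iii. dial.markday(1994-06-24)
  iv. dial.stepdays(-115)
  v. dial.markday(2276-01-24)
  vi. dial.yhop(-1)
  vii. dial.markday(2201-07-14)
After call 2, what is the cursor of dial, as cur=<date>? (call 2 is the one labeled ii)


[in] dial.monthend
  2105-10-31
[in] dial.stepdays 293
  2106-08-20
[in] dial.markday 1994-06-24
  1994-06-24
[in] dial.stepdays -115
  1994-03-01
[in] dial.markday 2276-01-24
  2276-01-24
[in] dial.yhop -1
  2275-01-24
[in] dial.markday 2201-07-14
  2201-07-14

Answer: cur=2106-08-20


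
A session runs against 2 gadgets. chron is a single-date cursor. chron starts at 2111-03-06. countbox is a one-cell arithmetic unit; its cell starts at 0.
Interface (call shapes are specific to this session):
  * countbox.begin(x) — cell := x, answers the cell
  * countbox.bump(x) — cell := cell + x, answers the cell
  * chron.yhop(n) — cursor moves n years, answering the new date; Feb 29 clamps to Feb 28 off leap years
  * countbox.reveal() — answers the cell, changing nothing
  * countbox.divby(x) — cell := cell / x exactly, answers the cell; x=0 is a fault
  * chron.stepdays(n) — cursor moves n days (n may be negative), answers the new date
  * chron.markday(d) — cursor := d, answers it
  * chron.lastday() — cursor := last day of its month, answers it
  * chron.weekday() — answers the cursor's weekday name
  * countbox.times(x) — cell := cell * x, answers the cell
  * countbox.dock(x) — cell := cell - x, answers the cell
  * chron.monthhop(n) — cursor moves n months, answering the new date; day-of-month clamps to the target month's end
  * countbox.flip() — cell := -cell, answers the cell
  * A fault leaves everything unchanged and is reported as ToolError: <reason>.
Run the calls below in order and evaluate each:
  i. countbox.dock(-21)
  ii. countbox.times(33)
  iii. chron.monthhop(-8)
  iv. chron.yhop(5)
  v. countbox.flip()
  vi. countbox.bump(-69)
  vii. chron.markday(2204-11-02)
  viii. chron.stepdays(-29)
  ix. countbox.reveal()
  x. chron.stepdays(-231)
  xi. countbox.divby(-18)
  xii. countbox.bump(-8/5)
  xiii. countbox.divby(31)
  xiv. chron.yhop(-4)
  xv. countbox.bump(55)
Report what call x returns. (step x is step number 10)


[in] dock x='-21'
[out] 21
[in] times x='33'
[out] 693
[in] monthhop n='-8'
[out] 2110-07-06
[in] yhop n='5'
[out] 2115-07-06
[in] flip
[out] -693
[in] bump x='-69'
[out] -762
[in] markday d='2204-11-02'
[out] 2204-11-02
[in] stepdays n='-29'
[out] 2204-10-04
[in] reveal
[out] -762
[in] stepdays n='-231'
[out] 2204-02-16
[in] divby x='-18'
[out] 127/3
[in] bump x='-8/5'
[out] 611/15
[in] divby x='31'
[out] 611/465
[in] yhop n='-4'
[out] 2200-02-16
[in] bump x='55'
[out] 26186/465

Answer: 2204-02-16


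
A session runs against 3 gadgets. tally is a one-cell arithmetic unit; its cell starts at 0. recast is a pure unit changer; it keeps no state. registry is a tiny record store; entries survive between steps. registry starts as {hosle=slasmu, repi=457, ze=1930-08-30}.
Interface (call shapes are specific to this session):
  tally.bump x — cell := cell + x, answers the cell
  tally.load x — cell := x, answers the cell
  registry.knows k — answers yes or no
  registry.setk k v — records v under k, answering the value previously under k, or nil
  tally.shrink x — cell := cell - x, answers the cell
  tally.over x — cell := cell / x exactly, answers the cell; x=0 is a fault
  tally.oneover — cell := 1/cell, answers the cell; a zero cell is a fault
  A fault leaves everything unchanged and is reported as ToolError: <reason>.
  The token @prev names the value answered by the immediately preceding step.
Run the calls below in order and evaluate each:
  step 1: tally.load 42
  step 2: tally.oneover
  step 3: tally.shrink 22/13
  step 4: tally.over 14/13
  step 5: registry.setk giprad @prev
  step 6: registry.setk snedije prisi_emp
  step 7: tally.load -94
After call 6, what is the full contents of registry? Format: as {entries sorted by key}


Answer: {giprad=-911/588, hosle=slasmu, repi=457, snedije=prisi_emp, ze=1930-08-30}

Derivation:
→ load(x='42')
← 42
→ oneover()
← 1/42
→ shrink(x='22/13')
← -911/546
→ over(x='14/13')
← -911/588
→ setk(k='giprad', v='@prev')
← nil
→ setk(k='snedije', v='prisi_emp')
← nil
→ load(x='-94')
← -94
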